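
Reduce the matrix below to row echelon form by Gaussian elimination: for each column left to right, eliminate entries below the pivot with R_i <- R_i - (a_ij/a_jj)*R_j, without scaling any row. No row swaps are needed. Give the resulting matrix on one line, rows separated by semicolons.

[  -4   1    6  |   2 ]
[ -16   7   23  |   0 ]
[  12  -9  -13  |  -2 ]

Forward elimination:
R2 <- R2 - (4)*R1:  [  0   3  -1  -8 ]
R3 <- R3 - (-3)*R1:  [  0  -6   5   4 ]
R3 <- R3 - (-2)*R2:  [   0    0    3  -12 ]
Row echelon form:
[ -4  1   6  |    2 ]
[  0  3  -1  |   -8 ]
[  0  0   3  |  -12 ]

REF = [-4 1 6 2; 0 3 -1 -8; 0 0 3 -12]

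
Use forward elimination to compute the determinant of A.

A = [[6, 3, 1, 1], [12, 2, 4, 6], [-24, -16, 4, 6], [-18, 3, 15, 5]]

Forward elimination:
R2 <- R2 - (2)*R1:  [  0  -4   2   4 ]
R3 <- R3 - (-4)*R1:  [  0  -4   8  10 ]
R4 <- R4 - (-3)*R1:  [  0  12  18   8 ]
R3 <- R3 - (1)*R2:  [ 0  0  6  6 ]
R4 <- R4 - (-3)*R2:  [  0   0  24  20 ]
R4 <- R4 - (4)*R3:  [  0   0   0  -4 ]
Upper-triangular form:
[ 6   3  1   1 ]
[ 0  -4  2   4 ]
[ 0   0  6   6 ]
[ 0   0  0  -4 ]
det(A) = (-1)^0 * (6) * (-4) * (6) * (-4) = 576  (0 row swaps -> sign +1)

det(A) = 576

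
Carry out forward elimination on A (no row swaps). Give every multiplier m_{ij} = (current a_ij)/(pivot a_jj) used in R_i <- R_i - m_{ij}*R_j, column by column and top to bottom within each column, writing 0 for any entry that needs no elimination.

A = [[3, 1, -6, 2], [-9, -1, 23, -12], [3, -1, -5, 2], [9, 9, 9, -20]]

multipliers: -3, 1, 3, -1, 3, 2

Forward elimination:
R2 <- R2 - (-3)*R1:  [  0   2   5  -6 ]
R3 <- R3 - (1)*R1:  [  0  -2   1   0 ]
R4 <- R4 - (3)*R1:  [   0    6   27  -26 ]
R3 <- R3 - (-1)*R2:  [  0   0   6  -6 ]
R4 <- R4 - (3)*R2:  [  0   0  12  -8 ]
R4 <- R4 - (2)*R3:  [ 0  0  0  4 ]
Multipliers (in order of application): m_{21} = -3, m_{31} = 1, m_{41} = 3, m_{32} = -1, m_{42} = 3, m_{43} = 2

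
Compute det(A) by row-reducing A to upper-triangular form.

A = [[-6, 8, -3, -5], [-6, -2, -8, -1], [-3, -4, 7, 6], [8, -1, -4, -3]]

Forward elimination:
R2 <- R2 - (1)*R1:  [   0  -10   -5    4 ]
R3 <- R3 - (1/2)*R1:  [    0    -8  17/2  17/2 ]
R4 <- R4 - (-4/3)*R1:  [     0   29/3     -8  -29/3 ]
R3 <- R3 - (4/5)*R2:  [     0      0   25/2  53/10 ]
R4 <- R4 - (-29/30)*R2:  [     0      0  -77/6  -29/5 ]
R4 <- R4 - (-77/75)*R3:  [        0         0         0  -269/750 ]
Upper-triangular form:
[ -6    8    -3        -5 ]
[  0  -10    -5         4 ]
[  0    0  25/2     53/10 ]
[  0    0     0  -269/750 ]
det(A) = (-1)^0 * (-6) * (-10) * (25/2) * (-269/750) = -269  (0 row swaps -> sign +1)

det(A) = -269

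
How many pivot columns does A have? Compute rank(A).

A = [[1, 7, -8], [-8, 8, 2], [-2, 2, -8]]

rank(A) = 3

Row reduction:
R2 <- R2 - (-8)*R1:  [   0   64  -62 ]
R3 <- R3 - (-2)*R1:  [   0   16  -24 ]
R3 <- R3 - (1/4)*R2:  [     0      0  -17/2 ]
Row echelon form:
[ 1   7     -8 ]
[ 0  64    -62 ]
[ 0   0  -17/2 ]
Nonzero rows / pivot columns: 3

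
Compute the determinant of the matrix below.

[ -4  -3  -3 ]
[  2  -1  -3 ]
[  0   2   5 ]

det(A) = 14

Forward elimination:
R2 <- R2 - (-1/2)*R1:  [    0  -5/2  -9/2 ]
R3 <- R3 - (-4/5)*R2:  [   0    0  7/5 ]
Upper-triangular form:
[ -4    -3    -3 ]
[  0  -5/2  -9/2 ]
[  0     0   7/5 ]
det(A) = (-1)^0 * (-4) * (-5/2) * (7/5) = 14  (0 row swaps -> sign +1)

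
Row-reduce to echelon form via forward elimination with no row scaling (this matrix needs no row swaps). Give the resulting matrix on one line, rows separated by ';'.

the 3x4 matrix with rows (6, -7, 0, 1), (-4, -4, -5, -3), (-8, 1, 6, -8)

REF = [6 -7 0 1; 0 -26/3 -5 -7/3; 0 0 281/26 -115/26]

Forward elimination:
R2 <- R2 - (-2/3)*R1:  [     0  -26/3     -5   -7/3 ]
R3 <- R3 - (-4/3)*R1:  [     0  -25/3      6  -20/3 ]
R3 <- R3 - (25/26)*R2:  [       0        0   281/26  -115/26 ]
Row echelon form:
[ 6     -7       0        1 ]
[ 0  -26/3      -5     -7/3 ]
[ 0      0  281/26  -115/26 ]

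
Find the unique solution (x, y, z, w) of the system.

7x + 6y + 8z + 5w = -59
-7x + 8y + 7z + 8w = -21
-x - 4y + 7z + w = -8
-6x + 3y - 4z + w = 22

Forward elimination on [A|b]:
R2 <- R2 - (-1)*R1:  [   0   14   15   13  -80 ]
R3 <- R3 - (-1/7)*R1:  [      0   -22/7    57/7    12/7  -115/7 ]
R4 <- R4 - (-6/7)*R1:  [      0    57/7    20/7    37/7  -200/7 ]
R3 <- R3 - (-11/49)*R2:  [        0         0    564/49    227/49  -1685/49 ]
R4 <- R4 - (57/98)*R2:  [       0        0  -575/98  -223/98   880/49 ]
R4 <- R4 - (-575/1128)*R3:  [        0         0         0   97/1128  485/1128 ]
Row echelon form:
[ 7   6       8        5  |       -59 ]
[ 0  14      15       13  |       -80 ]
[ 0   0  564/49   227/49  |  -1685/49 ]
[ 0   0       0  97/1128  |  485/1128 ]
Back-substitution:
w = (485/1128) / (97/1128) = 5
z = (-1685/49 - (227/49)*(5)) / (564/49) = -5
y = (-80 - (15)*(-5) - (13)*(5)) / 14 = -5
x = (-59 - (6)*(-5) - (8)*(-5) - (5)*(5)) / 7 = -2

(-2, -5, -5, 5)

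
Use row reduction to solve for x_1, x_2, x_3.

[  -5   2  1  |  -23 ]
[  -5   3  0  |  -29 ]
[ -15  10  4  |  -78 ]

(4, -3, 3)

Forward elimination on [A|b]:
R2 <- R2 - (1)*R1:  [  0   1  -1  -6 ]
R3 <- R3 - (3)*R1:  [  0   4   1  -9 ]
R3 <- R3 - (4)*R2:  [  0   0   5  15 ]
Row echelon form:
[ -5  2   1  |  -23 ]
[  0  1  -1  |   -6 ]
[  0  0   5  |   15 ]
Back-substitution:
x_3 = (15) / 5 = 3
x_2 = (-6 - (-1)*(3)) / 1 = -3
x_1 = (-23 - (2)*(-3) - (1)*(3)) / -5 = 4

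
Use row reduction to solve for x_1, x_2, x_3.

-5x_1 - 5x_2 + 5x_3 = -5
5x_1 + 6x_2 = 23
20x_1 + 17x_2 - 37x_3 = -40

Forward elimination on [A|b]:
R2 <- R2 - (-1)*R1:  [  0   1   5  18 ]
R3 <- R3 - (-4)*R1:  [   0   -3  -17  -60 ]
R3 <- R3 - (-3)*R2:  [  0   0  -2  -6 ]
Row echelon form:
[ -5  -5   5  |  -5 ]
[  0   1   5  |  18 ]
[  0   0  -2  |  -6 ]
Back-substitution:
x_3 = (-6) / -2 = 3
x_2 = (18 - (5)*(3)) / 1 = 3
x_1 = (-5 - (-5)*(3) - (5)*(3)) / -5 = 1

(1, 3, 3)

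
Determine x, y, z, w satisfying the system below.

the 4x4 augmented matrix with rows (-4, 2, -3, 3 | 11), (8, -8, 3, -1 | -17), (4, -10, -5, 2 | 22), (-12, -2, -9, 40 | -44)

Forward elimination on [A|b]:
R2 <- R2 - (-2)*R1:  [  0  -4  -3   5   5 ]
R3 <- R3 - (-1)*R1:  [  0  -8  -8   5  33 ]
R4 <- R4 - (3)*R1:  [   0   -8    0   31  -77 ]
R3 <- R3 - (2)*R2:  [  0   0  -2  -5  23 ]
R4 <- R4 - (2)*R2:  [   0    0    6   21  -87 ]
R4 <- R4 - (-3)*R3:  [   0    0    0    6  -18 ]
Row echelon form:
[ -4   2  -3   3  |   11 ]
[  0  -4  -3   5  |    5 ]
[  0   0  -2  -5  |   23 ]
[  0   0   0   6  |  -18 ]
Back-substitution:
w = (-18) / 6 = -3
z = (23 - (-5)*(-3)) / -2 = -4
y = (5 - (-3)*(-4) - (5)*(-3)) / -4 = -2
x = (11 - (2)*(-2) - (-3)*(-4) - (3)*(-3)) / -4 = -3

(-3, -2, -4, -3)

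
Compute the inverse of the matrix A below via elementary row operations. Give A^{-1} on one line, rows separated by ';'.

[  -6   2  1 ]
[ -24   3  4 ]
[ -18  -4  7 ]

Gauss-Jordan on [A | I]:
R1 <- (1/-6)*R1:  [    1  -1/3  -1/6  |  -1/6     0     0 ]
R2 <- R2 - (-24)*R1:  [  0  -5   0  |  -4   1   0 ]
R3 <- R3 - (-18)*R1:  [   0  -10    4  |   -3    0    1 ]
R2 <- (1/-5)*R2:  [    0     1     0  |   4/5  -1/5     0 ]
R1 <- R1 - (-1/3)*R2:  [     1      0   -1/6  |   1/10  -1/15      0 ]
R3 <- R3 - (-10)*R2:  [  0   0   4  |   5  -2   1 ]
R3 <- (1/4)*R3:  [    0     0     1  |   5/4  -1/2   1/4 ]
R1 <- R1 - (-1/6)*R3:  [      1       0       0  |  37/120   -3/20    1/24 ]
Right block of [I | A^{-1}] is the inverse:
[ 37/120  -3/20  1/24 ]
[    4/5   -1/5     0 ]
[    5/4   -1/2   1/4 ]

inverse = [37/120 -3/20 1/24; 4/5 -1/5 0; 5/4 -1/2 1/4]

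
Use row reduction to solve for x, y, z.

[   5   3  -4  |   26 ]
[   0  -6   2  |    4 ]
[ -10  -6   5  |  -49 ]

Forward elimination on [A|b]:
R3 <- R3 - (-2)*R1:  [  0   0  -3   3 ]
Row echelon form:
[ 5   3  -4  |  26 ]
[ 0  -6   2  |   4 ]
[ 0   0  -3  |   3 ]
Back-substitution:
z = (3) / -3 = -1
y = (4 - (2)*(-1)) / -6 = -1
x = (26 - (3)*(-1) - (-4)*(-1)) / 5 = 5

(5, -1, -1)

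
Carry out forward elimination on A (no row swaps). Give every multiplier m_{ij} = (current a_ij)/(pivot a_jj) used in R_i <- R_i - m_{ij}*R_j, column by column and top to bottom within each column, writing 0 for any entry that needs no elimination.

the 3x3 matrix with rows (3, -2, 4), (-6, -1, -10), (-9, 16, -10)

Forward elimination:
R2 <- R2 - (-2)*R1:  [  0  -5  -2 ]
R3 <- R3 - (-3)*R1:  [  0  10   2 ]
R3 <- R3 - (-2)*R2:  [  0   0  -2 ]
Multipliers (in order of application): m_{21} = -2, m_{31} = -3, m_{32} = -2

multipliers: -2, -3, -2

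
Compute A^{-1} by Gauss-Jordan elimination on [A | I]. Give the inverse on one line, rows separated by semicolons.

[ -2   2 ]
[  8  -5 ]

Gauss-Jordan on [A | I]:
R1 <- (1/-2)*R1:  [    1    -1  |  -1/2     0 ]
R2 <- R2 - (8)*R1:  [ 0  3  |  4  1 ]
R2 <- (1/3)*R2:  [   0    1  |  4/3  1/3 ]
R1 <- R1 - (-1)*R2:  [   1    0  |  5/6  1/3 ]
Right block of [I | A^{-1}] is the inverse:
[ 5/6  1/3 ]
[ 4/3  1/3 ]

inverse = [5/6 1/3; 4/3 1/3]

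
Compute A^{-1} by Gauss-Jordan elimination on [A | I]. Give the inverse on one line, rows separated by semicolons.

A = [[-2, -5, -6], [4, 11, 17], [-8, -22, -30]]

inverse = [-11/2 9/4 19/8; 2 -3/2 -5/4; 0 1/2 1/4]

Gauss-Jordan on [A | I]:
R1 <- (1/-2)*R1:  [    1   5/2     3  |  -1/2     0     0 ]
R2 <- R2 - (4)*R1:  [ 0  1  5  |  2  1  0 ]
R3 <- R3 - (-8)*R1:  [  0  -2  -6  |  -4   0   1 ]
R1 <- R1 - (5/2)*R2:  [     1      0  -19/2  |  -11/2   -5/2      0 ]
R3 <- R3 - (-2)*R2:  [ 0  0  4  |  0  2  1 ]
R3 <- (1/4)*R3:  [   0    0    1  |    0  1/2  1/4 ]
R1 <- R1 - (-19/2)*R3:  [     1      0      0  |  -11/2    9/4   19/8 ]
R2 <- R2 - (5)*R3:  [    0     1     0  |     2  -3/2  -5/4 ]
Right block of [I | A^{-1}] is the inverse:
[ -11/2   9/4  19/8 ]
[     2  -3/2  -5/4 ]
[     0   1/2   1/4 ]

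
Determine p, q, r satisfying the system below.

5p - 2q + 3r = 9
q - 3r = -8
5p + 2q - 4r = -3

(1, 4, 4)

Forward elimination on [A|b]:
R3 <- R3 - (1)*R1:  [   0    4   -7  -12 ]
R3 <- R3 - (4)*R2:  [  0   0   5  20 ]
Row echelon form:
[ 5  -2   3  |   9 ]
[ 0   1  -3  |  -8 ]
[ 0   0   5  |  20 ]
Back-substitution:
r = (20) / 5 = 4
q = (-8 - (-3)*(4)) / 1 = 4
p = (9 - (-2)*(4) - (3)*(4)) / 5 = 1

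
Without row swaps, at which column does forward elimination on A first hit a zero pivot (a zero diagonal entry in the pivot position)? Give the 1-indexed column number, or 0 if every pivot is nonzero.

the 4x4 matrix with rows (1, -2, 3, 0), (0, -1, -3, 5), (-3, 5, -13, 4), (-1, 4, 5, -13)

Naive forward elimination:
R3 <- R3 - (-3)*R1:  [  0  -1  -4   4 ]
R4 <- R4 - (-1)*R1:  [   0    2    8  -13 ]
R3 <- R3 - (1)*R2:  [  0   0  -1  -1 ]
R4 <- R4 - (-2)*R2:  [  0   0   2  -3 ]
R4 <- R4 - (-2)*R3:  [  0   0   0  -5 ]
All pivots nonzero; naive elimination completes without hitting a zero pivot.

first zero-pivot column = 0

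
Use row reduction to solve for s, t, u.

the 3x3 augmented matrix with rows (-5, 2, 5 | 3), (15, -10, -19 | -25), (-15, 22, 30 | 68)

Forward elimination on [A|b]:
R2 <- R2 - (-3)*R1:  [   0   -4   -4  -16 ]
R3 <- R3 - (3)*R1:  [  0  16  15  59 ]
R3 <- R3 - (-4)*R2:  [  0   0  -1  -5 ]
Row echelon form:
[ -5   2   5  |    3 ]
[  0  -4  -4  |  -16 ]
[  0   0  -1  |   -5 ]
Back-substitution:
u = (-5) / -1 = 5
t = (-16 - (-4)*(5)) / -4 = -1
s = (3 - (2)*(-1) - (5)*(5)) / -5 = 4

(4, -1, 5)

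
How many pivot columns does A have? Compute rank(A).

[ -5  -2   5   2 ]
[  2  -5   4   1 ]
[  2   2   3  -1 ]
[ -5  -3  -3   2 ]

Row reduction:
R2 <- R2 - (-2/5)*R1:  [     0  -29/5      6    9/5 ]
R3 <- R3 - (-2/5)*R1:  [    0   6/5     5  -1/5 ]
R4 <- R4 - (1)*R1:  [  0  -1  -8   0 ]
R3 <- R3 - (-6/29)*R2:  [      0       0  181/29    5/29 ]
R4 <- R4 - (5/29)*R2:  [       0        0  -262/29    -9/29 ]
R4 <- R4 - (-262/181)*R3:  [       0        0        0  -11/181 ]
Row echelon form:
[ -5     -2       5        2 ]
[  0  -29/5       6      9/5 ]
[  0      0  181/29     5/29 ]
[  0      0       0  -11/181 ]
Nonzero rows / pivot columns: 4

rank(A) = 4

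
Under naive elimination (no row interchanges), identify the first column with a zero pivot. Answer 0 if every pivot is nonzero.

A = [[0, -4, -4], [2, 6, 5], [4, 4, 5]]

Naive forward elimination:
Pivot entry (1,1) is zero but row 2 has 2 in column 1 -> naive elimination stops; a row interchange (e.g. R1 <-> R2) would be required here.

first zero-pivot column = 1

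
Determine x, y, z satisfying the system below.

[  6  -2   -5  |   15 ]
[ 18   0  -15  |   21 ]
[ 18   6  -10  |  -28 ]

(-3, -4, -5)

Forward elimination on [A|b]:
R2 <- R2 - (3)*R1:  [   0    6    0  -24 ]
R3 <- R3 - (3)*R1:  [   0   12    5  -73 ]
R3 <- R3 - (2)*R2:  [   0    0    5  -25 ]
Row echelon form:
[ 6  -2  -5  |   15 ]
[ 0   6   0  |  -24 ]
[ 0   0   5  |  -25 ]
Back-substitution:
z = (-25) / 5 = -5
y = (-24) / 6 = -4
x = (15 - (-2)*(-4) - (-5)*(-5)) / 6 = -3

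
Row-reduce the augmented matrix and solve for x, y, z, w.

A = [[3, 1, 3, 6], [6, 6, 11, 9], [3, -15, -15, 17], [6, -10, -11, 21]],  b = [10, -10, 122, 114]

(-2, -2, -2, 4)

Forward elimination on [A|b]:
R2 <- R2 - (2)*R1:  [   0    4    5   -3  -30 ]
R3 <- R3 - (1)*R1:  [   0  -16  -18   11  112 ]
R4 <- R4 - (2)*R1:  [   0  -12  -17    9   94 ]
R3 <- R3 - (-4)*R2:  [  0   0   2  -1  -8 ]
R4 <- R4 - (-3)*R2:  [  0   0  -2   0   4 ]
R4 <- R4 - (-1)*R3:  [  0   0   0  -1  -4 ]
Row echelon form:
[ 3  1  3   6  |   10 ]
[ 0  4  5  -3  |  -30 ]
[ 0  0  2  -1  |   -8 ]
[ 0  0  0  -1  |   -4 ]
Back-substitution:
w = (-4) / -1 = 4
z = (-8 - (-1)*(4)) / 2 = -2
y = (-30 - (5)*(-2) - (-3)*(4)) / 4 = -2
x = (10 - (1)*(-2) - (3)*(-2) - (6)*(4)) / 3 = -2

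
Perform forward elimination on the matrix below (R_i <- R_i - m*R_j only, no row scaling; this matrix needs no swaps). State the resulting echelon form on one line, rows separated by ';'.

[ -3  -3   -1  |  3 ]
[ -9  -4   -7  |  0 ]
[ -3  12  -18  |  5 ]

Forward elimination:
R2 <- R2 - (3)*R1:  [  0   5  -4  -9 ]
R3 <- R3 - (1)*R1:  [   0   15  -17    2 ]
R3 <- R3 - (3)*R2:  [  0   0  -5  29 ]
Row echelon form:
[ -3  -3  -1  |   3 ]
[  0   5  -4  |  -9 ]
[  0   0  -5  |  29 ]

REF = [-3 -3 -1 3; 0 5 -4 -9; 0 0 -5 29]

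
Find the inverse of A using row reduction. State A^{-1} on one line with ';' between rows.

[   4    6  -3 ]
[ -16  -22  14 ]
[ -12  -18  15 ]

inverse = [-13/8 -3/4 3/8; 3/2 1/2 -1/6; 1/2 0 1/6]

Gauss-Jordan on [A | I]:
R1 <- (1/4)*R1:  [    1   3/2  -3/4  |   1/4     0     0 ]
R2 <- R2 - (-16)*R1:  [ 0  2  2  |  4  1  0 ]
R3 <- R3 - (-12)*R1:  [ 0  0  6  |  3  0  1 ]
R2 <- (1/2)*R2:  [   0    1    1  |    2  1/2    0 ]
R1 <- R1 - (3/2)*R2:  [     1      0   -9/4  |  -11/4   -3/4      0 ]
R3 <- (1/6)*R3:  [   0    0    1  |  1/2    0  1/6 ]
R1 <- R1 - (-9/4)*R3:  [     1      0      0  |  -13/8   -3/4    3/8 ]
R2 <- R2 - (1)*R3:  [    0     1     0  |   3/2   1/2  -1/6 ]
Right block of [I | A^{-1}] is the inverse:
[ -13/8  -3/4   3/8 ]
[   3/2   1/2  -1/6 ]
[   1/2     0   1/6 ]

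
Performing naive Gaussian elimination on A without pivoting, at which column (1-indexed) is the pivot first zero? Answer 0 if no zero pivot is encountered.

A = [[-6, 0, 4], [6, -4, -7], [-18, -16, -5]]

Naive forward elimination:
R2 <- R2 - (-1)*R1:  [  0  -4  -3 ]
R3 <- R3 - (3)*R1:  [   0  -16  -17 ]
R3 <- R3 - (4)*R2:  [  0   0  -5 ]
All pivots nonzero; naive elimination completes without hitting a zero pivot.

first zero-pivot column = 0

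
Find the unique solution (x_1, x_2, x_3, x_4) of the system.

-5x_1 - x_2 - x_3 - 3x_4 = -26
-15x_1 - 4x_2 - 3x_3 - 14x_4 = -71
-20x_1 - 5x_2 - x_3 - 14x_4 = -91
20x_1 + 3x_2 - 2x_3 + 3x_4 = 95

(5, 3, 4, -2)

Forward elimination on [A|b]:
R2 <- R2 - (3)*R1:  [  0  -1   0  -5   7 ]
R3 <- R3 - (4)*R1:  [  0  -1   3  -2  13 ]
R4 <- R4 - (-4)*R1:  [  0  -1  -6  -9  -9 ]
R3 <- R3 - (1)*R2:  [ 0  0  3  3  6 ]
R4 <- R4 - (1)*R2:  [   0    0   -6   -4  -16 ]
R4 <- R4 - (-2)*R3:  [  0   0   0   2  -4 ]
Row echelon form:
[ -5  -1  -1  -3  |  -26 ]
[  0  -1   0  -5  |    7 ]
[  0   0   3   3  |    6 ]
[  0   0   0   2  |   -4 ]
Back-substitution:
x_4 = (-4) / 2 = -2
x_3 = (6 - (3)*(-2)) / 3 = 4
x_2 = (7 - (-5)*(-2)) / -1 = 3
x_1 = (-26 - (-1)*(3) - (-1)*(4) - (-3)*(-2)) / -5 = 5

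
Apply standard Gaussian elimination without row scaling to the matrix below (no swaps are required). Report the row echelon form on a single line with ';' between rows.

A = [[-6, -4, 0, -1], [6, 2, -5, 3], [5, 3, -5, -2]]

REF = [-6 -4 0 -1; 0 -2 -5 2; 0 0 -25/6 -19/6]

Forward elimination:
R2 <- R2 - (-1)*R1:  [  0  -2  -5   2 ]
R3 <- R3 - (-5/6)*R1:  [     0   -1/3     -5  -17/6 ]
R3 <- R3 - (1/6)*R2:  [     0      0  -25/6  -19/6 ]
Row echelon form:
[ -6  -4      0     -1 ]
[  0  -2     -5      2 ]
[  0   0  -25/6  -19/6 ]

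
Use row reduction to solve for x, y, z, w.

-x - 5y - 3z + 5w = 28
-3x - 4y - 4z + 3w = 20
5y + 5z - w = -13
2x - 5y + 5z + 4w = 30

Forward elimination on [A|b]:
R2 <- R2 - (3)*R1:  [   0   11    5  -12  -64 ]
R4 <- R4 - (-2)*R1:  [   0  -15   -1   14   86 ]
R3 <- R3 - (5/11)*R2:  [      0       0   30/11   49/11  177/11 ]
R4 <- R4 - (-15/11)*R2:  [      0       0   64/11  -26/11  -14/11 ]
R4 <- R4 - (32/15)*R3:  [       0        0        0  -178/15   -178/5 ]
Row echelon form:
[ -1  -5     -3        5  |      28 ]
[  0  11      5      -12  |     -64 ]
[  0   0  30/11    49/11  |  177/11 ]
[  0   0      0  -178/15  |  -178/5 ]
Back-substitution:
w = (-178/5) / (-178/15) = 3
z = (177/11 - (49/11)*(3)) / (30/11) = 1
y = (-64 - (5)*(1) - (-12)*(3)) / 11 = -3
x = (28 - (-5)*(-3) - (-3)*(1) - (5)*(3)) / -1 = -1

(-1, -3, 1, 3)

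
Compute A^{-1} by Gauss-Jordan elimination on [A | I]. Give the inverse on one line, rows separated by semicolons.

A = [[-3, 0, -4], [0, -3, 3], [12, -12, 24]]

inverse = [1 -4/3 1/3; -1 2/3 -1/4; -1 1 -1/4]

Gauss-Jordan on [A | I]:
R1 <- (1/-3)*R1:  [    1     0   4/3  |  -1/3     0     0 ]
R3 <- R3 - (12)*R1:  [   0  -12    8  |    4    0    1 ]
R2 <- (1/-3)*R2:  [    0     1    -1  |     0  -1/3     0 ]
R3 <- R3 - (-12)*R2:  [  0   0  -4  |   4  -4   1 ]
R3 <- (1/-4)*R3:  [    0     0     1  |    -1     1  -1/4 ]
R1 <- R1 - (4/3)*R3:  [    1     0     0  |     1  -4/3   1/3 ]
R2 <- R2 - (-1)*R3:  [    0     1     0  |    -1   2/3  -1/4 ]
Right block of [I | A^{-1}] is the inverse:
[  1  -4/3   1/3 ]
[ -1   2/3  -1/4 ]
[ -1     1  -1/4 ]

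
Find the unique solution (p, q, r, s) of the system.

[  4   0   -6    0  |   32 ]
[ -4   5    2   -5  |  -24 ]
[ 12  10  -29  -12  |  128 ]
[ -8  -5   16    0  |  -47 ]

Forward elimination on [A|b]:
R2 <- R2 - (-1)*R1:  [  0   5  -4  -5   8 ]
R3 <- R3 - (3)*R1:  [   0   10  -11  -12   32 ]
R4 <- R4 - (-2)*R1:  [  0  -5   4   0  17 ]
R3 <- R3 - (2)*R2:  [  0   0  -3  -2  16 ]
R4 <- R4 - (-1)*R2:  [  0   0   0  -5  25 ]
Row echelon form:
[ 4  0  -6   0  |  32 ]
[ 0  5  -4  -5  |   8 ]
[ 0  0  -3  -2  |  16 ]
[ 0  0   0  -5  |  25 ]
Back-substitution:
s = (25) / -5 = -5
r = (16 - (-2)*(-5)) / -3 = -2
q = (8 - (-4)*(-2) - (-5)*(-5)) / 5 = -5
p = (32 - (-6)*(-2)) / 4 = 5

(5, -5, -2, -5)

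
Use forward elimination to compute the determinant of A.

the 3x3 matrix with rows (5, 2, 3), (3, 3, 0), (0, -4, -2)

Forward elimination:
R2 <- R2 - (3/5)*R1:  [    0   9/5  -9/5 ]
R3 <- R3 - (-20/9)*R2:  [  0   0  -6 ]
Upper-triangular form:
[ 5    2     3 ]
[ 0  9/5  -9/5 ]
[ 0    0    -6 ]
det(A) = (-1)^0 * (5) * (9/5) * (-6) = -54  (0 row swaps -> sign +1)

det(A) = -54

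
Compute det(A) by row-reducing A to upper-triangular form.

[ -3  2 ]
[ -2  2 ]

Forward elimination:
R2 <- R2 - (2/3)*R1:  [   0  2/3 ]
Upper-triangular form:
[ -3    2 ]
[  0  2/3 ]
det(A) = (-1)^0 * (-3) * (2/3) = -2  (0 row swaps -> sign +1)

det(A) = -2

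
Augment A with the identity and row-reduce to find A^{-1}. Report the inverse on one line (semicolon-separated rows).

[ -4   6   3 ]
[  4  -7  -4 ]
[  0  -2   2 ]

inverse = [-11/8 -9/8 -3/16; -1/2 -1/2 -1/4; -1/2 -1/2 1/4]

Gauss-Jordan on [A | I]:
R1 <- (1/-4)*R1:  [    1  -3/2  -3/4  |  -1/4     0     0 ]
R2 <- R2 - (4)*R1:  [  0  -1  -1  |   1   1   0 ]
R2 <- (1/-1)*R2:  [  0   1   1  |  -1  -1   0 ]
R1 <- R1 - (-3/2)*R2:  [    1     0   3/4  |  -7/4  -3/2     0 ]
R3 <- R3 - (-2)*R2:  [  0   0   4  |  -2  -2   1 ]
R3 <- (1/4)*R3:  [    0     0     1  |  -1/2  -1/2   1/4 ]
R1 <- R1 - (3/4)*R3:  [     1      0      0  |  -11/8   -9/8  -3/16 ]
R2 <- R2 - (1)*R3:  [    0     1     0  |  -1/2  -1/2  -1/4 ]
Right block of [I | A^{-1}] is the inverse:
[ -11/8  -9/8  -3/16 ]
[  -1/2  -1/2   -1/4 ]
[  -1/2  -1/2    1/4 ]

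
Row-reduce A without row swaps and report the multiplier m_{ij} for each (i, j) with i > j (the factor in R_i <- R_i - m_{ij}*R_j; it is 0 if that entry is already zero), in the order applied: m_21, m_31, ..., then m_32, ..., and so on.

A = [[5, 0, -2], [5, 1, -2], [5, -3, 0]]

multipliers: 1, 1, -3

Forward elimination:
R2 <- R2 - (1)*R1:  [ 0  1  0 ]
R3 <- R3 - (1)*R1:  [  0  -3   2 ]
R3 <- R3 - (-3)*R2:  [ 0  0  2 ]
Multipliers (in order of application): m_{21} = 1, m_{31} = 1, m_{32} = -3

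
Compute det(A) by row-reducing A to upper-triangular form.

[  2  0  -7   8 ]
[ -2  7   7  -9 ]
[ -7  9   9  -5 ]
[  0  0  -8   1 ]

Forward elimination:
R2 <- R2 - (-1)*R1:  [  0   7   0  -1 ]
R3 <- R3 - (-7/2)*R1:  [     0      9  -31/2     23 ]
R3 <- R3 - (9/7)*R2:  [     0      0  -31/2  170/7 ]
R4 <- R4 - (16/31)*R3:  [         0          0          0  -2503/217 ]
Upper-triangular form:
[ 2  0     -7          8 ]
[ 0  7      0         -1 ]
[ 0  0  -31/2      170/7 ]
[ 0  0      0  -2503/217 ]
det(A) = (-1)^0 * (2) * (7) * (-31/2) * (-2503/217) = 2503  (0 row swaps -> sign +1)

det(A) = 2503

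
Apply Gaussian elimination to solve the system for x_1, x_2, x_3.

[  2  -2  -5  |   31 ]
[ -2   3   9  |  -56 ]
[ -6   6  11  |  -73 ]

Forward elimination on [A|b]:
R2 <- R2 - (-1)*R1:  [   0    1    4  -25 ]
R3 <- R3 - (-3)*R1:  [  0   0  -4  20 ]
Row echelon form:
[ 2  -2  -5  |   31 ]
[ 0   1   4  |  -25 ]
[ 0   0  -4  |   20 ]
Back-substitution:
x_3 = (20) / -4 = -5
x_2 = (-25 - (4)*(-5)) / 1 = -5
x_1 = (31 - (-2)*(-5) - (-5)*(-5)) / 2 = -2

(-2, -5, -5)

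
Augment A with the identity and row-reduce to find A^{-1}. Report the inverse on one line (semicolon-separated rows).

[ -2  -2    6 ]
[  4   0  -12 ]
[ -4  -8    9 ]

inverse = [4 5/4 -1; -1/2 -1/4 0; 4/3 1/3 -1/3]

Gauss-Jordan on [A | I]:
R1 <- (1/-2)*R1:  [    1     1    -3  |  -1/2     0     0 ]
R2 <- R2 - (4)*R1:  [  0  -4   0  |   2   1   0 ]
R3 <- R3 - (-4)*R1:  [  0  -4  -3  |  -2   0   1 ]
R2 <- (1/-4)*R2:  [    0     1     0  |  -1/2  -1/4     0 ]
R1 <- R1 - (1)*R2:  [   1    0   -3  |    0  1/4    0 ]
R3 <- R3 - (-4)*R2:  [  0   0  -3  |  -4  -1   1 ]
R3 <- (1/-3)*R3:  [    0     0     1  |   4/3   1/3  -1/3 ]
R1 <- R1 - (-3)*R3:  [   1    0    0  |    4  5/4   -1 ]
Right block of [I | A^{-1}] is the inverse:
[    4   5/4    -1 ]
[ -1/2  -1/4     0 ]
[  4/3   1/3  -1/3 ]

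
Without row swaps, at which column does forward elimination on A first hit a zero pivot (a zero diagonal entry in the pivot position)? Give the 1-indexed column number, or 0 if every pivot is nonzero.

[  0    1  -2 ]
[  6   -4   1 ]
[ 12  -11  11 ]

Naive forward elimination:
Pivot entry (1,1) is zero but row 2 has 6 in column 1 -> naive elimination stops; a row interchange (e.g. R1 <-> R2) would be required here.

first zero-pivot column = 1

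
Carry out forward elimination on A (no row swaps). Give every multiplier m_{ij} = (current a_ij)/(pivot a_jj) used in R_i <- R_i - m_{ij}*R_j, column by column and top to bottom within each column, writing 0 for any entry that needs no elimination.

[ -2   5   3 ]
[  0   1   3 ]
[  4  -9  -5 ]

Forward elimination:
R2: entry in column 1 is already 0 -> m_{21} = 0 (no row operation needed)
R3 <- R3 - (-2)*R1:  [ 0  1  1 ]
R3 <- R3 - (1)*R2:  [  0   0  -2 ]
Multipliers (in order of application): m_{21} = 0, m_{31} = -2, m_{32} = 1

multipliers: 0, -2, 1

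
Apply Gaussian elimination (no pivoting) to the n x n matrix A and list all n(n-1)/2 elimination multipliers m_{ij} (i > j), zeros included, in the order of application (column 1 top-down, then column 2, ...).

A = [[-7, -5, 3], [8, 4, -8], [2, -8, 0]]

multipliers: -8/7, -2/7, 11/2

Forward elimination:
R2 <- R2 - (-8/7)*R1:  [     0  -12/7  -32/7 ]
R3 <- R3 - (-2/7)*R1:  [     0  -66/7    6/7 ]
R3 <- R3 - (11/2)*R2:  [  0   0  26 ]
Multipliers (in order of application): m_{21} = -8/7, m_{31} = -2/7, m_{32} = 11/2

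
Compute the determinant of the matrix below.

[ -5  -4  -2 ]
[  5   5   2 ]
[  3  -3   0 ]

Forward elimination:
R2 <- R2 - (-1)*R1:  [ 0  1  0 ]
R3 <- R3 - (-3/5)*R1:  [     0  -27/5   -6/5 ]
R3 <- R3 - (-27/5)*R2:  [    0     0  -6/5 ]
Upper-triangular form:
[ -5  -4    -2 ]
[  0   1     0 ]
[  0   0  -6/5 ]
det(A) = (-1)^0 * (-5) * (1) * (-6/5) = 6  (0 row swaps -> sign +1)

det(A) = 6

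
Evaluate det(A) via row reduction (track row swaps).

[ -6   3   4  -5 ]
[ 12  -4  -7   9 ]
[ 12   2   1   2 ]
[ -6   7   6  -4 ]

det(A) = -180

Forward elimination:
R2 <- R2 - (-2)*R1:  [  0   2   1  -1 ]
R3 <- R3 - (-2)*R1:  [  0   8   9  -8 ]
R4 <- R4 - (1)*R1:  [ 0  4  2  1 ]
R3 <- R3 - (4)*R2:  [  0   0   5  -4 ]
R4 <- R4 - (2)*R2:  [ 0  0  0  3 ]
Upper-triangular form:
[ -6  3  4  -5 ]
[  0  2  1  -1 ]
[  0  0  5  -4 ]
[  0  0  0   3 ]
det(A) = (-1)^0 * (-6) * (2) * (5) * (3) = -180  (0 row swaps -> sign +1)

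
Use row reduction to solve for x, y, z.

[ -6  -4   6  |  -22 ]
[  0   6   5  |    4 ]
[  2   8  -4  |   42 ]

Forward elimination on [A|b]:
R3 <- R3 - (-1/3)*R1:  [     0   20/3     -2  104/3 ]
R3 <- R3 - (10/9)*R2:  [     0      0  -68/9  272/9 ]
Row echelon form:
[ -6  -4      6  |    -22 ]
[  0   6      5  |      4 ]
[  0   0  -68/9  |  272/9 ]
Back-substitution:
z = (272/9) / (-68/9) = -4
y = (4 - (5)*(-4)) / 6 = 4
x = (-22 - (-4)*(4) - (6)*(-4)) / -6 = -3

(-3, 4, -4)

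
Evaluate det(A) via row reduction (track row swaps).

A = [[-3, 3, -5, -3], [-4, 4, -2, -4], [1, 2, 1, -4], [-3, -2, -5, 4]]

Forward elimination:
R2 <- R2 - (4/3)*R1:  [    0     0  14/3     0 ]
R3 <- R3 - (-1/3)*R1:  [    0     3  -2/3    -5 ]
R4 <- R4 - (1)*R1:  [  0  -5   0   7 ]
R2 <-> R3   (pivot in column 2 was zero)
[ -3   3    -5  -3 ]
[  0   3  -2/3  -5 ]
[  0   0  14/3   0 ]
[  0  -5     0   7 ]
R4 <- R4 - (-5/3)*R2:  [     0      0  -10/9   -4/3 ]
R4 <- R4 - (-5/21)*R3:  [    0     0     0  -4/3 ]
Upper-triangular form:
[ -3  3    -5    -3 ]
[  0  3  -2/3    -5 ]
[  0  0  14/3     0 ]
[  0  0     0  -4/3 ]
det(A) = (-1)^1 * (-3) * (3) * (14/3) * (-4/3) = -56  (1 row swap -> sign -1)

det(A) = -56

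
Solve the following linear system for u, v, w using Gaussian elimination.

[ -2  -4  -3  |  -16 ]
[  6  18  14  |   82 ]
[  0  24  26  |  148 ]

Forward elimination on [A|b]:
R2 <- R2 - (-3)*R1:  [  0   6   5  34 ]
R3 <- R3 - (4)*R2:  [  0   0   6  12 ]
Row echelon form:
[ -2  -4  -3  |  -16 ]
[  0   6   5  |   34 ]
[  0   0   6  |   12 ]
Back-substitution:
w = (12) / 6 = 2
v = (34 - (5)*(2)) / 6 = 4
u = (-16 - (-4)*(4) - (-3)*(2)) / -2 = -3

(-3, 4, 2)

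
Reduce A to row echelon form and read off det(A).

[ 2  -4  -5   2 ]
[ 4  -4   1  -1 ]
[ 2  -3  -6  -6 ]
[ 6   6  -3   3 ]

Forward elimination:
R2 <- R2 - (2)*R1:  [  0   4  11  -5 ]
R3 <- R3 - (1)*R1:  [  0   1  -1  -8 ]
R4 <- R4 - (3)*R1:  [  0  18  12  -3 ]
R3 <- R3 - (1/4)*R2:  [     0      0  -15/4  -27/4 ]
R4 <- R4 - (9/2)*R2:  [     0      0  -75/2   39/2 ]
R4 <- R4 - (10)*R3:  [  0   0   0  87 ]
Upper-triangular form:
[ 2  -4     -5      2 ]
[ 0   4     11     -5 ]
[ 0   0  -15/4  -27/4 ]
[ 0   0      0     87 ]
det(A) = (-1)^0 * (2) * (4) * (-15/4) * (87) = -2610  (0 row swaps -> sign +1)

det(A) = -2610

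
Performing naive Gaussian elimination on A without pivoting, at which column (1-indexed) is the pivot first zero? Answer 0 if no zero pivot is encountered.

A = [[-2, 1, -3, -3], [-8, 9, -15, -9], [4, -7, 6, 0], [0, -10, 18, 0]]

Naive forward elimination:
R2 <- R2 - (4)*R1:  [  0   5  -3   3 ]
R3 <- R3 - (-2)*R1:  [  0  -5   0  -6 ]
R3 <- R3 - (-1)*R2:  [  0   0  -3  -3 ]
R4 <- R4 - (-2)*R2:  [  0   0  12   6 ]
R4 <- R4 - (-4)*R3:  [  0   0   0  -6 ]
All pivots nonzero; naive elimination completes without hitting a zero pivot.

first zero-pivot column = 0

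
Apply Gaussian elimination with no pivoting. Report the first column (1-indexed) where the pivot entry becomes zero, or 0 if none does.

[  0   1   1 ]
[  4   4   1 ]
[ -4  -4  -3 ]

first zero-pivot column = 1

Naive forward elimination:
Pivot entry (1,1) is zero but row 2 has 4 in column 1 -> naive elimination stops; a row interchange (e.g. R1 <-> R2) would be required here.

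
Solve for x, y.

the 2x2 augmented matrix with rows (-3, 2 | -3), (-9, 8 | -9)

(1, 0)

Forward elimination on [A|b]:
R2 <- R2 - (3)*R1:  [ 0  2  0 ]
Row echelon form:
[ -3  2  |  -3 ]
[  0  2  |   0 ]
Back-substitution:
y = (0) / 2 = 0
x = (-3 - (2)*(0)) / -3 = 1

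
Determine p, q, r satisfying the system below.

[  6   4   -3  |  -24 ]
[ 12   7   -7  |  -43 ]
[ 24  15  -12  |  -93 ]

Forward elimination on [A|b]:
R2 <- R2 - (2)*R1:  [  0  -1  -1   5 ]
R3 <- R3 - (4)*R1:  [  0  -1   0   3 ]
R3 <- R3 - (1)*R2:  [  0   0   1  -2 ]
Row echelon form:
[ 6   4  -3  |  -24 ]
[ 0  -1  -1  |    5 ]
[ 0   0   1  |   -2 ]
Back-substitution:
r = (-2) / 1 = -2
q = (5 - (-1)*(-2)) / -1 = -3
p = (-24 - (4)*(-3) - (-3)*(-2)) / 6 = -3

(-3, -3, -2)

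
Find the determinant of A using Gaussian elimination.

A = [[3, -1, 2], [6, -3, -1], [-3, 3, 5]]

Forward elimination:
R2 <- R2 - (2)*R1:  [  0  -1  -5 ]
R3 <- R3 - (-1)*R1:  [ 0  2  7 ]
R3 <- R3 - (-2)*R2:  [  0   0  -3 ]
Upper-triangular form:
[ 3  -1   2 ]
[ 0  -1  -5 ]
[ 0   0  -3 ]
det(A) = (-1)^0 * (3) * (-1) * (-3) = 9  (0 row swaps -> sign +1)

det(A) = 9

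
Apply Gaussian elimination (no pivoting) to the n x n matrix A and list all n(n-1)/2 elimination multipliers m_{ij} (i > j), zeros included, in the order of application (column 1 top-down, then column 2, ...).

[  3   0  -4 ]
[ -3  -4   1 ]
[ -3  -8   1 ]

multipliers: -1, -1, 2

Forward elimination:
R2 <- R2 - (-1)*R1:  [  0  -4  -3 ]
R3 <- R3 - (-1)*R1:  [  0  -8  -3 ]
R3 <- R3 - (2)*R2:  [ 0  0  3 ]
Multipliers (in order of application): m_{21} = -1, m_{31} = -1, m_{32} = 2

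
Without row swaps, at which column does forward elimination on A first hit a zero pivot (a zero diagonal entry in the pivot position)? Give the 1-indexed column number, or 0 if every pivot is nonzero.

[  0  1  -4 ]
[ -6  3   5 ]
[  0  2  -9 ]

Naive forward elimination:
Pivot entry (1,1) is zero but row 2 has -6 in column 1 -> naive elimination stops; a row interchange (e.g. R1 <-> R2) would be required here.

first zero-pivot column = 1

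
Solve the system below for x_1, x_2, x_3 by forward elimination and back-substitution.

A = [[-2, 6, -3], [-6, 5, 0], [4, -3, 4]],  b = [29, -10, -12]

(5, 4, -5)

Forward elimination on [A|b]:
R2 <- R2 - (3)*R1:  [   0  -13    9  -97 ]
R3 <- R3 - (-2)*R1:  [  0   9  -2  46 ]
R3 <- R3 - (-9/13)*R2:  [       0        0    55/13  -275/13 ]
Row echelon form:
[ -2    6     -3  |       29 ]
[  0  -13      9  |      -97 ]
[  0    0  55/13  |  -275/13 ]
Back-substitution:
x_3 = (-275/13) / (55/13) = -5
x_2 = (-97 - (9)*(-5)) / -13 = 4
x_1 = (29 - (6)*(4) - (-3)*(-5)) / -2 = 5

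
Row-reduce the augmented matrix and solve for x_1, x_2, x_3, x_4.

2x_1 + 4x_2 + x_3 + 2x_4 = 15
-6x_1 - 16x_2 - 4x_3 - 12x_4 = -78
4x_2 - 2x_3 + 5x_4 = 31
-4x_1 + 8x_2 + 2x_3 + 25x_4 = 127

(1, 1, -1, 5)

Forward elimination on [A|b]:
R2 <- R2 - (-3)*R1:  [   0   -4   -1   -6  -33 ]
R4 <- R4 - (-2)*R1:  [   0   16    4   29  157 ]
R3 <- R3 - (-1)*R2:  [  0   0  -3  -1  -2 ]
R4 <- R4 - (-4)*R2:  [  0   0   0   5  25 ]
Row echelon form:
[ 2   4   1   2  |   15 ]
[ 0  -4  -1  -6  |  -33 ]
[ 0   0  -3  -1  |   -2 ]
[ 0   0   0   5  |   25 ]
Back-substitution:
x_4 = (25) / 5 = 5
x_3 = (-2 - (-1)*(5)) / -3 = -1
x_2 = (-33 - (-1)*(-1) - (-6)*(5)) / -4 = 1
x_1 = (15 - (4)*(1) - (1)*(-1) - (2)*(5)) / 2 = 1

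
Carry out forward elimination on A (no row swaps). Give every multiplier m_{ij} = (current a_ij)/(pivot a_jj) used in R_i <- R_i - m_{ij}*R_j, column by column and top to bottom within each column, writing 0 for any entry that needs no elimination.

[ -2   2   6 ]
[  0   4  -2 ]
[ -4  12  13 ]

multipliers: 0, 2, 2

Forward elimination:
R2: entry in column 1 is already 0 -> m_{21} = 0 (no row operation needed)
R3 <- R3 - (2)*R1:  [ 0  8  1 ]
R3 <- R3 - (2)*R2:  [ 0  0  5 ]
Multipliers (in order of application): m_{21} = 0, m_{31} = 2, m_{32} = 2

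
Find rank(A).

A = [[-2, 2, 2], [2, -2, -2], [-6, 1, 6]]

Row reduction:
R2 <- R2 - (-1)*R1:  [ 0  0  0 ]
R3 <- R3 - (3)*R1:  [  0  -5   0 ]
R2 <-> R3   (pivot in column 2 was zero)
[ -2   2  2 ]
[  0  -5  0 ]
[  0   0  0 ]
Row echelon form:
[ -2   2  2 ]
[  0  -5  0 ]
[  0   0  0 ]
Nonzero rows / pivot columns: 2

rank(A) = 2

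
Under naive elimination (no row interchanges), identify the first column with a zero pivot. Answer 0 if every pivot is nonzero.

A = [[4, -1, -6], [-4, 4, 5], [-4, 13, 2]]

Naive forward elimination:
R2 <- R2 - (-1)*R1:  [  0   3  -1 ]
R3 <- R3 - (-1)*R1:  [  0  12  -4 ]
R3 <- R3 - (4)*R2:  [ 0  0  0 ]
Matrix at this point:
[ 4  -1  -6 ]
[ 0   3  -1 ]
[ 0   0   0 ]
Pivot entry (3,3) in the last row is zero and there are no rows below to swap with -> zero pivot in column 3 (A is singular).

first zero-pivot column = 3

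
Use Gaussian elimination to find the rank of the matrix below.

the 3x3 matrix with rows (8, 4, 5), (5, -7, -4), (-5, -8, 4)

Row reduction:
R2 <- R2 - (5/8)*R1:  [     0  -19/2  -57/8 ]
R3 <- R3 - (-5/8)*R1:  [     0  -11/2   57/8 ]
R3 <- R3 - (11/19)*R2:  [    0     0  45/4 ]
Row echelon form:
[ 8      4      5 ]
[ 0  -19/2  -57/8 ]
[ 0      0   45/4 ]
Nonzero rows / pivot columns: 3

rank(A) = 3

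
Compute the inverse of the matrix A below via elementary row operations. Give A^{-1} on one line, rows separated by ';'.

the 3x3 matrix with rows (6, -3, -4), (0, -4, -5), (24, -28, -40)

Gauss-Jordan on [A | I]:
R1 <- (1/6)*R1:  [    1  -1/2  -2/3  |   1/6     0     0 ]
R3 <- R3 - (24)*R1:  [   0  -16  -24  |   -4    0    1 ]
R2 <- (1/-4)*R2:  [    0     1   5/4  |     0  -1/4     0 ]
R1 <- R1 - (-1/2)*R2:  [     1      0  -1/24  |    1/6   -1/8      0 ]
R3 <- R3 - (-16)*R2:  [  0   0  -4  |  -4  -4   1 ]
R3 <- (1/-4)*R3:  [    0     0     1  |     1     1  -1/4 ]
R1 <- R1 - (-1/24)*R3:  [     1      0      0  |   5/24  -1/12  -1/96 ]
R2 <- R2 - (5/4)*R3:  [    0     1     0  |  -5/4  -3/2  5/16 ]
Right block of [I | A^{-1}] is the inverse:
[ 5/24  -1/12  -1/96 ]
[ -5/4   -3/2   5/16 ]
[    1      1   -1/4 ]

inverse = [5/24 -1/12 -1/96; -5/4 -3/2 5/16; 1 1 -1/4]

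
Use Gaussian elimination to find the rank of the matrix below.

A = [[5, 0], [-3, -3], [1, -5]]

Row reduction:
R2 <- R2 - (-3/5)*R1:  [  0  -3 ]
R3 <- R3 - (1/5)*R1:  [  0  -5 ]
R3 <- R3 - (5/3)*R2:  [ 0  0 ]
Row echelon form:
[ 5   0 ]
[ 0  -3 ]
[ 0   0 ]
Nonzero rows / pivot columns: 2

rank(A) = 2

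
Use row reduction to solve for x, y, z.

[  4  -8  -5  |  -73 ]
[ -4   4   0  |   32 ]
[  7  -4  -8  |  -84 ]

Forward elimination on [A|b]:
R2 <- R2 - (-1)*R1:  [   0   -4   -5  -41 ]
R3 <- R3 - (7/4)*R1:  [     0     10    3/4  175/4 ]
R3 <- R3 - (-5/2)*R2:  [      0       0   -47/4  -235/4 ]
Row echelon form:
[ 4  -8     -5  |     -73 ]
[ 0  -4     -5  |     -41 ]
[ 0   0  -47/4  |  -235/4 ]
Back-substitution:
z = (-235/4) / (-47/4) = 5
y = (-41 - (-5)*(5)) / -4 = 4
x = (-73 - (-8)*(4) - (-5)*(5)) / 4 = -4

(-4, 4, 5)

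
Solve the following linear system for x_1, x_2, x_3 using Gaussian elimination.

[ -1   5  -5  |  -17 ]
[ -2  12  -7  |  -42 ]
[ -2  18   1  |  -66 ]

(-3, -4, 0)

Forward elimination on [A|b]:
R2 <- R2 - (2)*R1:  [  0   2   3  -8 ]
R3 <- R3 - (2)*R1:  [   0    8   11  -32 ]
R3 <- R3 - (4)*R2:  [  0   0  -1   0 ]
Row echelon form:
[ -1  5  -5  |  -17 ]
[  0  2   3  |   -8 ]
[  0  0  -1  |    0 ]
Back-substitution:
x_3 = (0) / -1 = 0
x_2 = (-8 - (3)*(0)) / 2 = -4
x_1 = (-17 - (5)*(-4) - (-5)*(0)) / -1 = -3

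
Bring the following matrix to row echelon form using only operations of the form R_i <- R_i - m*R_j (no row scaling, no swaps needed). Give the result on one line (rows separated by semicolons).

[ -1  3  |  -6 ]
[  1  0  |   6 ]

REF = [-1 3 -6; 0 3 0]

Forward elimination:
R2 <- R2 - (-1)*R1:  [ 0  3  0 ]
Row echelon form:
[ -1  3  |  -6 ]
[  0  3  |   0 ]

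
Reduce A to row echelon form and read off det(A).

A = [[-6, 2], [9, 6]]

Forward elimination:
R2 <- R2 - (-3/2)*R1:  [ 0  9 ]
Upper-triangular form:
[ -6  2 ]
[  0  9 ]
det(A) = (-1)^0 * (-6) * (9) = -54  (0 row swaps -> sign +1)

det(A) = -54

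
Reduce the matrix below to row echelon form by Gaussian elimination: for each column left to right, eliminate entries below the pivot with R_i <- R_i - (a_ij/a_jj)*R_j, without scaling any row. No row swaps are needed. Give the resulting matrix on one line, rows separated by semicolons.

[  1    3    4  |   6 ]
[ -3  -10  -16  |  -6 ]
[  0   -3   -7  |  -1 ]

REF = [1 3 4 6; 0 -1 -4 12; 0 0 5 -37]

Forward elimination:
R2 <- R2 - (-3)*R1:  [  0  -1  -4  12 ]
R3 <- R3 - (3)*R2:  [   0    0    5  -37 ]
Row echelon form:
[ 1   3   4  |    6 ]
[ 0  -1  -4  |   12 ]
[ 0   0   5  |  -37 ]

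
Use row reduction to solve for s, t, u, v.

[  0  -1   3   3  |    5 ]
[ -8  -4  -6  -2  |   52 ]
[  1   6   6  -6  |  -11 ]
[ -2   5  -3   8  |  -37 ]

Forward elimination on [A|b]:
R1 <-> R2   (pivot in column 1 was zero)
[ -8  -4  -6  -2   52 ]
[  0  -1   3   3    5 ]
[  1   6   6  -6  -11 ]
[ -2   5  -3   8  -37 ]
R3 <- R3 - (-1/8)*R1:  [     0   11/2   21/4  -25/4   -9/2 ]
R4 <- R4 - (1/4)*R1:  [    0     6  -3/2  17/2   -50 ]
R3 <- R3 - (-11/2)*R2:  [    0     0  87/4  41/4    23 ]
R4 <- R4 - (-6)*R2:  [    0     0  33/2  53/2   -20 ]
R4 <- R4 - (22/29)*R3:  [        0         0         0    543/29  -1086/29 ]
Row echelon form:
[ -8  -4    -6      -2  |        52 ]
[  0  -1     3       3  |         5 ]
[  0   0  87/4    41/4  |        23 ]
[  0   0     0  543/29  |  -1086/29 ]
Back-substitution:
v = (-1086/29) / (543/29) = -2
u = (23 - (41/4)*(-2)) / (87/4) = 2
t = (5 - (3)*(2) - (3)*(-2)) / -1 = -5
s = (52 - (-4)*(-5) - (-6)*(2) - (-2)*(-2)) / -8 = -5

(-5, -5, 2, -2)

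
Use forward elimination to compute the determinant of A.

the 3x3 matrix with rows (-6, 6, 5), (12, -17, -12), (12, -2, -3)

det(A) = 90

Forward elimination:
R2 <- R2 - (-2)*R1:  [  0  -5  -2 ]
R3 <- R3 - (-2)*R1:  [  0  10   7 ]
R3 <- R3 - (-2)*R2:  [ 0  0  3 ]
Upper-triangular form:
[ -6   6   5 ]
[  0  -5  -2 ]
[  0   0   3 ]
det(A) = (-1)^0 * (-6) * (-5) * (3) = 90  (0 row swaps -> sign +1)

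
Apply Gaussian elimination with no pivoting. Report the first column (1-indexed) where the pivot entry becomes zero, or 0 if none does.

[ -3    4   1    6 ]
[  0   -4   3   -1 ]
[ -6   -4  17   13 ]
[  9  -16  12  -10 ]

Naive forward elimination:
R3 <- R3 - (2)*R1:  [   0  -12   15    1 ]
R4 <- R4 - (-3)*R1:  [  0  -4  15   8 ]
R3 <- R3 - (3)*R2:  [ 0  0  6  4 ]
R4 <- R4 - (1)*R2:  [  0   0  12   9 ]
R4 <- R4 - (2)*R3:  [ 0  0  0  1 ]
All pivots nonzero; naive elimination completes without hitting a zero pivot.

first zero-pivot column = 0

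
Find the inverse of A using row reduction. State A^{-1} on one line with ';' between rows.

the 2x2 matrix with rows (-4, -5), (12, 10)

inverse = [1/2 1/4; -3/5 -1/5]

Gauss-Jordan on [A | I]:
R1 <- (1/-4)*R1:  [    1   5/4  |  -1/4     0 ]
R2 <- R2 - (12)*R1:  [  0  -5  |   3   1 ]
R2 <- (1/-5)*R2:  [    0     1  |  -3/5  -1/5 ]
R1 <- R1 - (5/4)*R2:  [   1    0  |  1/2  1/4 ]
Right block of [I | A^{-1}] is the inverse:
[  1/2   1/4 ]
[ -3/5  -1/5 ]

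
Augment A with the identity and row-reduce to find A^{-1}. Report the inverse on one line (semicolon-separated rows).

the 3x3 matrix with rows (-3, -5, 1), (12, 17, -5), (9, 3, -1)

inverse = [-1/27 -1/27 4/27; -11/18 -1/9 -1/18; -13/6 -2/3 1/6]

Gauss-Jordan on [A | I]:
R1 <- (1/-3)*R1:  [    1   5/3  -1/3  |  -1/3     0     0 ]
R2 <- R2 - (12)*R1:  [  0  -3  -1  |   4   1   0 ]
R3 <- R3 - (9)*R1:  [   0  -12    2  |    3    0    1 ]
R2 <- (1/-3)*R2:  [    0     1   1/3  |  -4/3  -1/3     0 ]
R1 <- R1 - (5/3)*R2:  [    1     0  -8/9  |  17/9   5/9     0 ]
R3 <- R3 - (-12)*R2:  [   0    0    6  |  -13   -4    1 ]
R3 <- (1/6)*R3:  [     0      0      1  |  -13/6   -2/3    1/6 ]
R1 <- R1 - (-8/9)*R3:  [     1      0      0  |  -1/27  -1/27   4/27 ]
R2 <- R2 - (1/3)*R3:  [      0       1       0  |  -11/18    -1/9   -1/18 ]
Right block of [I | A^{-1}] is the inverse:
[  -1/27  -1/27   4/27 ]
[ -11/18   -1/9  -1/18 ]
[  -13/6   -2/3    1/6 ]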